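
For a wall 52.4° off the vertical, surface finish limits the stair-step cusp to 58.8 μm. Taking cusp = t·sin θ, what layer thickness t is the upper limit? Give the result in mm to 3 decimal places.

0.074 mm

t = h_c / sin θ = 0.0588 / 0.7923 = 0.074 mm.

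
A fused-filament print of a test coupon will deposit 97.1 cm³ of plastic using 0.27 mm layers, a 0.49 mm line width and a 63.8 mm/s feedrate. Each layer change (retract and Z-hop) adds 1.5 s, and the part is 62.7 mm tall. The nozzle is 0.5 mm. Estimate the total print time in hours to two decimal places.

3.29 hours

Extrusion cross-section = 0.27 × 0.49, so 0.1323 mm².
Total extruded path = 97100/0.1323 = 733938 mm.
Print-move time: 733938 / 63.8 → 11503.7 s.
Layers = ⌈62.7/0.27⌉ = 233.
Non-print overhead = 233 × 1.5 = 349.5 s.
Total = 11503.7 + 349.5 = 11853.2 s = 3.29 hours.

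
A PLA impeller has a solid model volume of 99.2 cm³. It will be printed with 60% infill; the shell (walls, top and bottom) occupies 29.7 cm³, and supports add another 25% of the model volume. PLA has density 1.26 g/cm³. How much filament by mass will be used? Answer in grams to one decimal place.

Interior volume = 99.2 − 29.7 = 69.5 cm³.
Infill volume = 0.60 × 69.5 = 41.7 cm³.
Support = 0.25 × 99.2 = 24.8 cm³.
Total printed volume: 29.7 + 41.7 + 24.8 → 96.2 cm³.
Mass: 96.2 × 1.26 → 121.212 g.

121.2 g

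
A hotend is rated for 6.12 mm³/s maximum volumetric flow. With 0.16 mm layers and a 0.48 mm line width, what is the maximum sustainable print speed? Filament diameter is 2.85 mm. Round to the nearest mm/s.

Extrusion cross-section = 0.16 × 0.48, so 0.0768 mm².
Max speed = 6.12 / 0.0768 = 79.69 ≈ 80 mm/s.

80 mm/s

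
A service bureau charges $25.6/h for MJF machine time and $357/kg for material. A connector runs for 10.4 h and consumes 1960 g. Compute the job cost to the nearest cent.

$965.96

Time charge = 25.6 × 10.4, so $266.24.
Material cost = 357 × 1960/1000, so $699.72.
Job cost: 266.24 + 699.72 = $965.96.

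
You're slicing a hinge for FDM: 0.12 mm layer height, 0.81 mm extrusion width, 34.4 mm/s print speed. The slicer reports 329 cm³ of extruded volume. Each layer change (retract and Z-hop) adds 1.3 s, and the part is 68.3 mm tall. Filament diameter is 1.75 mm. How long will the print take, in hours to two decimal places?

27.54 hours

Extrusion cross-section = 0.12 × 0.81 = 0.0972 mm².
Toolpath length = 329 cm³ / 0.0972 mm² = 329000 / 0.0972 = 3384773.7 mm.
Print-move time = 3384773.7 / 34.4 = 98394.6 s.
Layers = ⌈68.3/0.12⌉ = 570.
Z-hop total = 570 × 1.3 = 741 s.
Altogether 98394.6 + 741 = 99135.6 s, i.e. 27.54 hours.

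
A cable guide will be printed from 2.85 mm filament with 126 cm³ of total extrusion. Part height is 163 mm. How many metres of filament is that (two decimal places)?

19.75 m

Cross-section of 2.85 mm filament: π·(2.85/2)² = 6.3794 mm².
Length = 126 cm³ / 6.3794 mm² = 126000 / 6.3794 = 19751.07 mm = 19.75 m.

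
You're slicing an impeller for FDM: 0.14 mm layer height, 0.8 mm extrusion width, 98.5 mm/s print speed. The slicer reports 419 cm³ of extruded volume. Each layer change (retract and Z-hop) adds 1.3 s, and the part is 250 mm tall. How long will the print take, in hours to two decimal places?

11.20 hours

Bead cross-section = 0.14 × 0.8 = 0.112 mm².
Toolpath length = 419 cm³ / 0.112 mm² = 419000 / 0.112 = 3741071.4 mm.
Time extruding = 3741071.4 / 98.5, so 37980.4 s.
Layers = ⌈250/0.14⌉ = 1786.
Z-hop total = 1786 × 1.3, so 2321.8 s.
Altogether 37980.4 + 2321.8 = 40302.2 s, i.e. 11.20 hours.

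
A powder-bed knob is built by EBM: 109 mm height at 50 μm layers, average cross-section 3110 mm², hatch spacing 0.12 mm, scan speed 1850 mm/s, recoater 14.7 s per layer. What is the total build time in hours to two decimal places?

17.38 hours

Number of layers: 109 / 0.05 → 2180 (rounded up).
Per-layer scan distance = 3110 / 0.12, so 25916.7 mm.
Beam time per layer: 25916.7 / 1850 → 14.009 s.
Per-layer time = 14.009 + 14.7 = 28.709 s.
2180 layers × 28.709 s/layer = 62585.62 s, i.e. 17.38 hours.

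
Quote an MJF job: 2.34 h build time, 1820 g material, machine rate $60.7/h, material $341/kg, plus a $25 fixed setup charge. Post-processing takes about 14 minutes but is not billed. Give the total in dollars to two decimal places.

$787.66

Machine-time cost = 60.7 × 2.34, so $142.038.
Feedstock cost = 341 × 1820/1000, so $620.62.
Total = 142.038 + 620.62 + 25 = 787.658 ≈ $787.66.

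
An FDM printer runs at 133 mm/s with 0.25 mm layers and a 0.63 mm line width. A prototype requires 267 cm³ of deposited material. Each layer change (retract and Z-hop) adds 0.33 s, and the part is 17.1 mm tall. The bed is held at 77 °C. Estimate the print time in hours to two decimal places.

3.55 hours

Bead cross-section = 0.25 × 0.63 = 0.1575 mm².
Toolpath length = 267 cm³ / 0.1575 mm² = 267000 / 0.1575 = 1695238.1 mm.
Extrusion time = 1695238.1 / 133 = 12746.2 s.
Layer count = ceil(17.1 / 0.25) = 69.
Z-hop total = 69 × 0.33, so 22.77 s.
Altogether 12746.2 + 22.77 = 12768.97 s, i.e. 3.55 hours.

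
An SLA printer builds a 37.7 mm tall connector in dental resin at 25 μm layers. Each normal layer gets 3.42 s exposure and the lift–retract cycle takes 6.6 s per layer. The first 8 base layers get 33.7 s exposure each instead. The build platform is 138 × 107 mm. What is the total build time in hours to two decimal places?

Layer count = ceil(37.7 / 0.025) = 1508.
Bottom layers = 8 × (33.7 + 6.6), so 322.4 s.
Remaining layers = 1500 × (3.42 + 6.6), so 15030 s.
Total = 322.4 + 15030 = 15352.4 s = 4.26 hours.

4.26 hours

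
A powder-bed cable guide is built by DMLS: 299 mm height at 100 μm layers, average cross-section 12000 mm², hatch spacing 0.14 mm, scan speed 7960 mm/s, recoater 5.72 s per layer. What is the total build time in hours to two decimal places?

Number of layers: 299 / 0.1 → 2990 (rounded up).
Hatch length per layer = 12000 / 0.14, so 85714.3 mm.
Per-layer scan time = 85714.3 / 7960 = 10.7681 s.
Layer cycle: 10.7681 + 5.72 → 16.4881 s.
Build time = 2990 × 16.4881 = 49299.419 s = 13.69 hours.

13.69 hours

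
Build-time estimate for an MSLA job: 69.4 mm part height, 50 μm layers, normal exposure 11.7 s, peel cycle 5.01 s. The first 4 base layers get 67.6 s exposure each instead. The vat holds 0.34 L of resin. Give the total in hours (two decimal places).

Layer count = ceil(69.4 / 0.05) = 1388.
Bottom layers = 4 × (67.6 + 5.01), so 290.44 s.
Normal layers: 1384 × (11.7 + 5.01) → 23126.64 s.
Sum: 290.44 + 23126.64 = 23417.08 s → 6.50 hours.

6.50 hours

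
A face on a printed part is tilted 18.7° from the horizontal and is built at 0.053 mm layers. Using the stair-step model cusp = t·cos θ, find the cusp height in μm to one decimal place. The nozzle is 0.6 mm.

50.2 μm

h_c = t·cos θ = 0.053 × 0.9472 = 0.050202 mm (50.2 μm).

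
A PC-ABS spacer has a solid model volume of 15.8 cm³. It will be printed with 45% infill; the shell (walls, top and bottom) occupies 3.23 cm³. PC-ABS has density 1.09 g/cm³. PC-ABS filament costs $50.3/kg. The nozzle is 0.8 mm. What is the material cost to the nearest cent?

Volume inside the shell = 15.8 − 3.23, so 12.57 cm³.
Infill deposited = 0.45 × 12.57, so 5.6565 cm³.
Deposited volume: 3.23 + 5.6565 → 8.8865 cm³.
Mass: 8.8865 × 1.09 → 9.686285 g.
At $50.3/kg: 9.686285/1000 × 50.3 = $0.49.

$0.49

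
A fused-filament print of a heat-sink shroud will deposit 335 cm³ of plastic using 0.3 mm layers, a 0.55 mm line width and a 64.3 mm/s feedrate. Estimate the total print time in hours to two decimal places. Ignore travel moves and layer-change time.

Bead cross-section: 0.3 × 0.55 → 0.165 mm².
Path length: 335000 mm³ / 0.165 mm² → 2030303 mm.
Print-move time: 2030303 / 64.3 → 31575.5 s.
31575.5 s = 8.77 hours.

8.77 hours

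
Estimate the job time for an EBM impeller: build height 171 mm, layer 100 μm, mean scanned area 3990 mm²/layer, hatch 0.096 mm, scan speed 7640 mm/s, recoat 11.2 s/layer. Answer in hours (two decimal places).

7.90 hours

Layer count = ceil(171 / 0.1) = 1710.
Scan path per layer = 3990 / 0.096, so 41562.5 mm.
Per-layer scan time = 41562.5 / 7640, so 5.4401 s.
Per-layer time: 5.4401 + 11.2 → 16.6401 s.
1710 layers × 16.6401 s/layer = 28454.571 s, i.e. 7.90 hours.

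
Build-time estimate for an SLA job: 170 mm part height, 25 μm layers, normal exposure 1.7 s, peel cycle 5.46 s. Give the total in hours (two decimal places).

Layer count = ceil(170 / 0.025) = 6800.
Cycle time = 1.7 + 5.46 = 7.16 s.
Build time: 6800 × 7.16 s = 48688 s, i.e. 13.52 hours.

13.52 hours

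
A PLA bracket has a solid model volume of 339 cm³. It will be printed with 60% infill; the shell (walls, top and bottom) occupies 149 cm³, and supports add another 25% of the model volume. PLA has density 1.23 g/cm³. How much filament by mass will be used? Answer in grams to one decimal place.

427.7 g

Interior volume = 339 − 149 = 190 cm³.
Deposited infill = 0.60 × 190 = 114 cm³.
Support = 0.25 × 339, so 84.75 cm³.
Total printed volume = 149 + 114 + 84.75, so 347.75 cm³.
Mass = 347.75 × 1.23, so 427.7325 g.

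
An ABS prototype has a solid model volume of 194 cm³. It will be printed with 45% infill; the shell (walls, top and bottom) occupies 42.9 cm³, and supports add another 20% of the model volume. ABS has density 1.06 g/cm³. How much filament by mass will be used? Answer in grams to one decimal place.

Interior volume: 194 − 42.9 → 151.1 cm³.
Infill deposited: 0.45 × 151.1 → 67.995 cm³.
Support = 0.20 × 194 = 38.8 cm³.
Deposited volume = 42.9 + 67.995 + 38.8, so 149.695 cm³.
Mass = 149.695 × 1.06 = 158.6767 g.

158.7 g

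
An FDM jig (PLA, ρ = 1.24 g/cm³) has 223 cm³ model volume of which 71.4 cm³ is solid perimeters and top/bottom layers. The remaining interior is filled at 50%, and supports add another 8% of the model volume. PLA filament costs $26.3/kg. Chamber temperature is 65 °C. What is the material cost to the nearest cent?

$5.38

Interior volume = 223 − 71.4, so 151.6 cm³.
Infill volume = 0.50 × 151.6 = 75.8 cm³.
Support = 0.08 × 223, so 17.84 cm³.
Deposited volume = 71.4 + 75.8 + 17.84, so 165.04 cm³.
Mass: 165.04 × 1.24 → 204.6496 g.
Cost = 204.6496 g / 1000 × $26.3/kg = $5.38.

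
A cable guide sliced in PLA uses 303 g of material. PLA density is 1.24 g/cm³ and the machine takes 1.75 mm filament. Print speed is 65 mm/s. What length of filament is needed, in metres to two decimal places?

101.59 m

Extruded volume: 303/1.24 = 244.3548 cm³ (244354.8 mm³).
Cross-section of 1.75 mm filament: π·(1.75/2)² = 2.4053 mm².
L = V/A = 244354.8/2.4053 = 101590.16 mm → 101.59 m.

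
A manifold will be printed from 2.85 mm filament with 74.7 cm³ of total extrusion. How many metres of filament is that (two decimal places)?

11.71 m

A = π r² = π × 1.425² = 6.3794 mm².
L = 74700 mm³ / 6.3794 mm² = 11709.57 mm, i.e. 11.71 m.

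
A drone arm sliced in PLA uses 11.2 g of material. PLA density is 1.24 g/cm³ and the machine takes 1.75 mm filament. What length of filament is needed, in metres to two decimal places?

3.76 m

Volume = 11.2 g / 1.24 g·cm⁻³ = 9.0323 cm³ = 9032.3 mm³.
A = π r² = π × 0.875² = 2.4053 mm².
L = V/A = 9032.3/2.4053 = 3755.17 mm → 3.76 m.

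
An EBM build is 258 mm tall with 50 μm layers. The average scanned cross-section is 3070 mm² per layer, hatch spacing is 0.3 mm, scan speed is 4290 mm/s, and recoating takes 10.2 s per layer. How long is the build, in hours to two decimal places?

18.04 hours

Layer count = ceil(258 / 0.05) = 5160.
Per-layer scan distance: 3070 / 0.3 → 10233.3 mm.
Scan time per layer = 10233.3 / 4290 = 2.3854 s.
Time per layer = 2.3854 + 10.2 = 12.5854 s.
Total: 5160 × 12.5854 s = 64940.664 s → 18.04 hours.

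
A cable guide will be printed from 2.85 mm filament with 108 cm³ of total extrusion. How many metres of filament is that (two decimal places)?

16.93 m

Filament cross-section = π × (2.85/2)² = 6.3794 mm².
L = 108000 mm³ / 6.3794 mm² = 16929.49 mm, i.e. 16.93 m.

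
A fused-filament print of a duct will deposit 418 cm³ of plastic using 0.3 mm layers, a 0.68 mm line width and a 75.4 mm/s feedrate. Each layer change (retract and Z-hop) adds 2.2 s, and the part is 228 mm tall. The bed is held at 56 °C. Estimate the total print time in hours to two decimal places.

Bead cross-section = 0.3 × 0.68, so 0.204 mm².
Path length: 418000 mm³ / 0.204 mm² → 2049019.6 mm.
Time extruding = 2049019.6 / 75.4, so 27175.3 s.
Number of layers: 228 / 0.3 → 760 (rounded up).
Non-print overhead = 760 × 2.2 = 1672 s.
Total = 27175.3 + 1672 = 28847.3 s = 8.01 hours.

8.01 hours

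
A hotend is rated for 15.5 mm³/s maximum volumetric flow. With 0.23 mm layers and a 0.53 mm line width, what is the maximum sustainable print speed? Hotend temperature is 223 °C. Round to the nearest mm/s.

127 mm/s

A = 0.23 × 0.53 = 0.1219 mm².
v_max = Q/A = 15.5/0.1219 = 127.15 mm/s → 127 mm/s.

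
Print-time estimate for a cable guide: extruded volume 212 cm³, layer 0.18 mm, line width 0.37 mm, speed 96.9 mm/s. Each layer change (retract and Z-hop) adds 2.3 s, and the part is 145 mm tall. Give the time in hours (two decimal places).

9.64 hours

Extrusion cross-section = 0.18 × 0.37 = 0.0666 mm².
Path length: 212000 mm³ / 0.0666 mm² → 3183183.2 mm.
Extrusion time: 3183183.2 / 96.9 → 32850.2 s.
Layer count = ceil(145 / 0.18) = 806.
Z-hop total: 806 × 2.3 → 1853.8 s.
Altogether 32850.2 + 1853.8 = 34704 s, i.e. 9.64 hours.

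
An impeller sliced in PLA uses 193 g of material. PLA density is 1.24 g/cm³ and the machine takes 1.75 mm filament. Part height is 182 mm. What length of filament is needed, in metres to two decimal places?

Extruded volume: 193/1.24 = 155.6452 cm³ (155645.2 mm³).
A = π r² = π × 0.875² = 2.4053 mm².
L = V/A = 155645.2/2.4053 = 64709.27 mm → 64.71 m.

64.71 m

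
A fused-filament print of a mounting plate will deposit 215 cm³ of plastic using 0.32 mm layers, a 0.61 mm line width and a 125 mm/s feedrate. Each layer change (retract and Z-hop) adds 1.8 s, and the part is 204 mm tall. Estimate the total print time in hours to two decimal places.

Bead cross-section = 0.32 × 0.61 = 0.1952 mm².
Path length: 215000 mm³ / 0.1952 mm² → 1101434.4 mm.
Print-move time: 1101434.4 / 125 → 8811.5 s.
Layer count = ceil(204 / 0.32) = 638.
Z-hop total = 638 × 1.8, so 1148.4 s.
Total = 8811.5 + 1148.4 = 9959.9 s = 2.77 hours.

2.77 hours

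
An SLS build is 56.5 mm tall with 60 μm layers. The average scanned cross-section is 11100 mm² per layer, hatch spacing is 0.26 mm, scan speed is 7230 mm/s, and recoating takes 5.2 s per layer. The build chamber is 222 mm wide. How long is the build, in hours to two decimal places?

2.91 hours

Layers = ⌈56.5/0.06⌉ = 942.
Per-layer scan distance: 11100 / 0.26 → 42692.3 mm.
Per-layer scan time = 42692.3 / 7230, so 5.9049 s.
Time per layer = 5.9049 + 5.2 = 11.1049 s.
942 layers × 11.1049 s/layer = 10460.8158 s, i.e. 2.91 hours.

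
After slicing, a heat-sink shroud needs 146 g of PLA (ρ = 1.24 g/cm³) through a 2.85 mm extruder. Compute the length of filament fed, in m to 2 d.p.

18.46 m

Extruded volume: 146/1.24 = 117.7419 cm³ (117741.9 mm³).
Filament cross-section = π × (2.85/2)² = 6.3794 mm².
L = V/A = 117741.9/6.3794 = 18456.58 mm → 18.46 m.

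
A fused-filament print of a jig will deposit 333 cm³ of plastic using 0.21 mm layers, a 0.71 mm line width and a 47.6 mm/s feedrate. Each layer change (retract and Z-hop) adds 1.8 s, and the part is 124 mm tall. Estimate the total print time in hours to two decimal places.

Extrusion cross-section = 0.21 × 0.71, so 0.1491 mm².
Path length: 333000 mm³ / 0.1491 mm² → 2233400.4 mm.
Print-move time = 2233400.4 / 47.6, so 46920.2 s.
Layers = ⌈124/0.21⌉ = 591.
Non-print overhead = 591 × 1.8 = 1063.8 s.
Total = 46920.2 + 1063.8 = 47984 s = 13.33 hours.

13.33 hours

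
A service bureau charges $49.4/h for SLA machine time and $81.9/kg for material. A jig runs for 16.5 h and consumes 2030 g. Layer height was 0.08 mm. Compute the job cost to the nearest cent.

$981.36

Time charge: 49.4 × 16.5 → $815.10.
Material cost = 81.9 × 2030/1000 = $166.257.
Job cost: 815.10 + 166.257 = 981.357 ≈ $981.36.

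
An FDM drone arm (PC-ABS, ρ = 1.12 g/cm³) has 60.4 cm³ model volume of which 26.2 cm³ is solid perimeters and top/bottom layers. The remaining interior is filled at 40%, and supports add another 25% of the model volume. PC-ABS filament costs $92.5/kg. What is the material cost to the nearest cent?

Volume inside the shell = 60.4 − 26.2 = 34.2 cm³.
Infill volume = 0.40 × 34.2 = 13.68 cm³.
Support = 0.25 × 60.4, so 15.1 cm³.
Deposited volume = 26.2 + 13.68 + 15.1 = 54.98 cm³.
Mass = 54.98 × 1.12, so 61.5776 g.
At $92.5/kg: 61.5776/1000 × 92.5 = $5.70.

$5.70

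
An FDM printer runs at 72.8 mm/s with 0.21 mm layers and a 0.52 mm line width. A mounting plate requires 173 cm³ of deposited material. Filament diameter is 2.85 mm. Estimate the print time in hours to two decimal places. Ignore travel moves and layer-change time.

Line area = 0.21 × 0.52 = 0.1092 mm².
Toolpath length = 173 cm³ / 0.1092 mm² = 173000 / 0.1092 = 1584249.1 mm.
Print-move time: 1584249.1 / 72.8 → 21761.7 s.
That's 21761.7 s → 6.04 hours.

6.04 hours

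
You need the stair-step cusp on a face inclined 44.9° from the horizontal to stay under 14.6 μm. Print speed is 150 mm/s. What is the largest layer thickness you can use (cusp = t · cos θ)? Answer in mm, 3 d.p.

cos(44.9°) = 0.7083; t_max = 0.0146/0.7083 = 0.021 mm.

0.021 mm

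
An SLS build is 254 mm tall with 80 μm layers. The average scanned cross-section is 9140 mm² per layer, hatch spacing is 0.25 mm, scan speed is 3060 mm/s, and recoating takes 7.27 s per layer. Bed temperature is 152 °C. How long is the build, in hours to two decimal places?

16.95 hours

Layer count = ceil(254 / 0.08) = 3175.
Hatch length per layer = 9140 / 0.25 = 36560 mm.
Laser time per layer = 36560 / 3060, so 11.9477 s.
Time per layer = 11.9477 + 7.27 = 19.2177 s.
Build time = 3175 × 19.2177 = 61016.1975 s = 16.95 hours.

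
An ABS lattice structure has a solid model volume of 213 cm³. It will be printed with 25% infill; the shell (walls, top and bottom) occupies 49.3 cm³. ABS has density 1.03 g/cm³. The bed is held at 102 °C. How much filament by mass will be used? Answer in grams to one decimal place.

92.9 g

Volume inside the shell = 213 − 49.3 = 163.7 cm³.
Deposited infill = 0.25 × 163.7 = 40.925 cm³.
Total printed volume = 49.3 + 40.925 = 90.225 cm³.
Mass = 90.225 × 1.03 = 92.93175 g.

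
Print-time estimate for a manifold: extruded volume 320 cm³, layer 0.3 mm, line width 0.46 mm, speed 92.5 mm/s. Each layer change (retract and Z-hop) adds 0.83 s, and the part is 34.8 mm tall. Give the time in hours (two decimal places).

6.99 hours

Extrusion cross-section: 0.3 × 0.46 → 0.138 mm².
Path length: 320000 mm³ / 0.138 mm² → 2318840.6 mm.
Extrusion time = 2318840.6 / 92.5, so 25068.5 s.
Layer count = ceil(34.8 / 0.3) = 116.
Layer-change overhead = 116 × 0.83, so 96.28 s.
Altogether 25068.5 + 96.28 = 25164.78 s, i.e. 6.99 hours.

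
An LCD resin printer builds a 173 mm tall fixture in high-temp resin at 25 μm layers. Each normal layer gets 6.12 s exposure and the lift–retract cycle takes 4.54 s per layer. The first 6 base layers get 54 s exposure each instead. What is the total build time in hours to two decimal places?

Number of layers: 173 / 0.025 → 6920 (rounded up).
Base layers: 6 × (54 + 4.54) → 351.24 s.
Regular layers = 6914 × (6.12 + 4.54), so 73703.24 s.
Sum: 351.24 + 73703.24 = 74054.48 s → 20.57 hours.

20.57 hours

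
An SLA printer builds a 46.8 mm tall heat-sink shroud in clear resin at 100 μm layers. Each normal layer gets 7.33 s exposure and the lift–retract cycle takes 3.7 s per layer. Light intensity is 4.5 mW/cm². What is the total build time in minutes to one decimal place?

86.0 minutes

Layer count = ceil(46.8 / 0.1) = 468.
Per-layer time = 7.33 + 3.7 = 11.03 s.
Build time: 468 × 11.03 s = 5162.04 s, i.e. 86.0 minutes.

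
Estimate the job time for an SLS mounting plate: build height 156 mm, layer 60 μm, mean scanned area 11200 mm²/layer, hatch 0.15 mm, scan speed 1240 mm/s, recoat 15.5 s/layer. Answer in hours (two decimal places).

Layers = ⌈156/0.06⌉ = 2600.
Per-layer scan distance: 11200 / 0.15 → 74666.7 mm.
Laser time per layer = 74666.7 / 1240 = 60.2151 s.
Layer cycle = 60.2151 + 15.5, so 75.7151 s.
Build time = 2600 × 75.7151 = 196859.26 s = 54.68 hours.

54.68 hours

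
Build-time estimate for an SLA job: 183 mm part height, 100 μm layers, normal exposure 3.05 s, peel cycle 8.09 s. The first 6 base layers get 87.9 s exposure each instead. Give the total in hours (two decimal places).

5.80 hours

Number of layers: 183 / 0.1 → 1830 (rounded up).
Bottom layers = 6 × (87.9 + 8.09), so 575.94 s.
Remaining layers = 1824 × (3.05 + 8.09), so 20319.36 s.
Total = 575.94 + 20319.36 = 20895.3 s = 5.80 hours.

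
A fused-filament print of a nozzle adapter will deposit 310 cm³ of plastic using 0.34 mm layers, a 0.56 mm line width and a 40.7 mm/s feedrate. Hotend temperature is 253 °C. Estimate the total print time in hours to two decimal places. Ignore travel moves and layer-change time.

Line area = 0.34 × 0.56 = 0.1904 mm².
Total extruded path = 310000/0.1904 = 1628151.3 mm.
Time extruding = 1628151.3 / 40.7, so 40003.7 s.
That's 40003.7 s → 11.11 hours.

11.11 hours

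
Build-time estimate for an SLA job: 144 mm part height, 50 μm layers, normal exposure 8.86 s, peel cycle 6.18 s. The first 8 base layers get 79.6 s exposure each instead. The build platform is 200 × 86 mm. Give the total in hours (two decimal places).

12.19 hours

Layers = ⌈144/0.05⌉ = 2880.
Base layers = 8 × (79.6 + 6.18) = 686.24 s.
Remaining layers = 2872 × (8.86 + 6.18), so 43194.88 s.
Sum: 686.24 + 43194.88 = 43881.12 s → 12.19 hours.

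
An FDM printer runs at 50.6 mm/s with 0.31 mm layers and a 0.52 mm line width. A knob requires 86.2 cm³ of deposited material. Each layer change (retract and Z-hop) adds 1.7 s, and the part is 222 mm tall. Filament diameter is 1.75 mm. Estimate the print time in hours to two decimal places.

3.27 hours

Line area: 0.31 × 0.52 → 0.1612 mm².
Total extruded path = 86200/0.1612 = 534739.5 mm.
Print-move time = 534739.5 / 50.6, so 10568 s.
Layer count = ceil(222 / 0.31) = 717.
Layer-change overhead = 717 × 1.7, so 1218.9 s.
Total = 10568 + 1218.9 = 11786.9 s = 3.27 hours.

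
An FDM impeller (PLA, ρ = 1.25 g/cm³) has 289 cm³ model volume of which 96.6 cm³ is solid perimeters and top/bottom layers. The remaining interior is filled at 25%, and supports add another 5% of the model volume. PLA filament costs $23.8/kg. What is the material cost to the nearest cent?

$4.73

Infill region: 289 − 96.6 → 192.4 cm³.
Infill volume = 0.25 × 192.4, so 48.1 cm³.
Support = 0.05 × 289 = 14.45 cm³.
Total extruded = 96.6 + 48.1 + 14.45 = 159.15 cm³.
Mass = 159.15 × 1.25 = 198.9375 g.
Cost = 198.9375 g / 1000 × $23.8/kg = $4.73.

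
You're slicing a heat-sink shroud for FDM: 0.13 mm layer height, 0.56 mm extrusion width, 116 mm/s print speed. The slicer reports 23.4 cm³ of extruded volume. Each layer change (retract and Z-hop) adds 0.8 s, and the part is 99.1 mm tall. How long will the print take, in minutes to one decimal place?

Extrusion cross-section: 0.13 × 0.56 → 0.0728 mm².
Toolpath length = 23.4 cm³ / 0.0728 mm² = 23400 / 0.0728 = 321428.6 mm.
Extrusion time = 321428.6 / 116 = 2770.9 s.
Layers = ⌈99.1/0.13⌉ = 763.
Layer-change overhead = 763 × 0.8, so 610.4 s.
Total = 2770.9 + 610.4 = 3381.3 s = 56.4 minutes.

56.4 minutes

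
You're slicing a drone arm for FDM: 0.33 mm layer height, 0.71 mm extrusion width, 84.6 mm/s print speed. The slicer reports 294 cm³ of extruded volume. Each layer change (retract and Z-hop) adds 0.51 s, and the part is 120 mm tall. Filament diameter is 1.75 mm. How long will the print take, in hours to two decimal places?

Line area = 0.33 × 0.71, so 0.2343 mm².
Toolpath length = 294 cm³ / 0.2343 mm² = 294000 / 0.2343 = 1254801.5 mm.
Time extruding = 1254801.5 / 84.6 = 14832.2 s.
Layers = ⌈120/0.33⌉ = 364.
Non-print overhead = 364 × 0.51 = 185.64 s.
Altogether 14832.2 + 185.64 = 15017.84 s, i.e. 4.17 hours.

4.17 hours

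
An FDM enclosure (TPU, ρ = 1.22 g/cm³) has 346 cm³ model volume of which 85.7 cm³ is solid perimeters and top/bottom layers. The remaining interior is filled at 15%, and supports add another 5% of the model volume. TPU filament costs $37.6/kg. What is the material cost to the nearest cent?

Volume inside the shell = 346 − 85.7, so 260.3 cm³.
Infill deposited: 0.15 × 260.3 → 39.045 cm³.
Support = 0.05 × 346, so 17.3 cm³.
Deposited volume = 85.7 + 39.045 + 17.3 = 142.045 cm³.
Mass = 142.045 × 1.22 = 173.2949 g.
At $37.6/kg: 173.2949/1000 × 37.6 = $6.52.

$6.52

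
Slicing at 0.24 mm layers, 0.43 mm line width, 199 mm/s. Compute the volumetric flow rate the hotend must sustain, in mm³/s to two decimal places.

20.54

A = 0.24 × 0.43, so 0.1032 mm².
Q = v·A = 199 × 0.1032 = 20.54 mm³/s.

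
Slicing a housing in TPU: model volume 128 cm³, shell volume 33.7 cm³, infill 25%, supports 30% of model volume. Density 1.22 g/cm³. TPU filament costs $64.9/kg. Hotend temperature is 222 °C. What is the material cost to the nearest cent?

Infill region = 128 − 33.7 = 94.3 cm³.
Infill volume: 0.25 × 94.3 → 23.575 cm³.
Support = 0.30 × 128, so 38.4 cm³.
Deposited volume = 33.7 + 23.575 + 38.4 = 95.675 cm³.
Mass = 95.675 × 1.22, so 116.7235 g.
Cost = 116.7235 g / 1000 × $64.9/kg = $7.58.

$7.58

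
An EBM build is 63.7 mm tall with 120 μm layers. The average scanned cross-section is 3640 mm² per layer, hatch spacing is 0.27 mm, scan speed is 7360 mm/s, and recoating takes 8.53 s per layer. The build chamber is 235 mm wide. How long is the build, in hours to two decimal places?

Number of layers: 63.7 / 0.12 → 531 (rounded up).
Hatch length per layer = 3640 / 0.27, so 13481.5 mm.
Per-layer scan time = 13481.5 / 7360, so 1.8317 s.
Per-layer time = 1.8317 + 8.53 = 10.3617 s.
Total: 531 × 10.3617 s = 5502.0627 s → 1.53 hours.

1.53 hours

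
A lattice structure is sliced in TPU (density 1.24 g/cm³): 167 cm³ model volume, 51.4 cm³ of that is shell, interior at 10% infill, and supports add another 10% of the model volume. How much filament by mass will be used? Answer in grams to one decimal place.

98.8 g

Interior volume = 167 − 51.4 = 115.6 cm³.
Infill deposited = 0.10 × 115.6 = 11.56 cm³.
Support = 0.10 × 167, so 16.7 cm³.
Deposited volume: 51.4 + 11.56 + 16.7 → 79.66 cm³.
Mass = 79.66 × 1.24, so 98.7784 g.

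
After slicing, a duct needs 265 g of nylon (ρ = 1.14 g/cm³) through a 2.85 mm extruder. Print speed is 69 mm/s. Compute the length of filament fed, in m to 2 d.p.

36.44 m

Volume = 265 g / 1.14 g·cm⁻³ = 232.4561 cm³ = 232456.1 mm³.
A = π r² = π × 1.425² = 6.3794 mm².
Length = 232456.1 / 6.3794 = 36438.55 mm = 36.44 m.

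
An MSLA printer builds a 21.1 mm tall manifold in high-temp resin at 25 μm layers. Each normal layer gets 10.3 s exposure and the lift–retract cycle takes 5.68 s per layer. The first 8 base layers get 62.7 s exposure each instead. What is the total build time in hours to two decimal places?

Layers = ⌈21.1/0.025⌉ = 844.
Bottom layers = 8 × (62.7 + 5.68), so 547.04 s.
Normal layers = 836 × (10.3 + 5.68) = 13359.28 s.
Total = 547.04 + 13359.28 = 13906.32 s = 3.86 hours.

3.86 hours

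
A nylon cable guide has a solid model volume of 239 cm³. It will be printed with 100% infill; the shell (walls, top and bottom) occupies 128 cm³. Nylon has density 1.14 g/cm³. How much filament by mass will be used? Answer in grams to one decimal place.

Volume inside the shell = 239 − 128, so 111 cm³.
Infill volume = 1.00 × 111 = 111 cm³.
Total extruded = 128 + 111 = 239 cm³.
Mass = 239 × 1.14 = 272.46 g.

272.5 g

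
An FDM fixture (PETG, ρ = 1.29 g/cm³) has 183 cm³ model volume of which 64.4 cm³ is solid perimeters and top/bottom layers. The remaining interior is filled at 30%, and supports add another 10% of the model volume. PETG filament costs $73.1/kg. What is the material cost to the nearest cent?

Infill region = 183 − 64.4, so 118.6 cm³.
Infill volume = 0.30 × 118.6 = 35.58 cm³.
Support = 0.10 × 183, so 18.3 cm³.
Deposited volume = 64.4 + 35.58 + 18.3 = 118.28 cm³.
Mass: 118.28 × 1.29 → 152.5812 g.
At $73.1/kg: 152.5812/1000 × 73.1 = $11.15.

$11.15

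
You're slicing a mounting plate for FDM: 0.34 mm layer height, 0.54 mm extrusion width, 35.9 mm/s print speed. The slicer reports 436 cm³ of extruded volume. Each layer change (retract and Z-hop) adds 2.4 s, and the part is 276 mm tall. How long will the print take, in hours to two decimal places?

18.92 hours

Extrusion cross-section = 0.34 × 0.54, so 0.1836 mm².
Path length: 436000 mm³ / 0.1836 mm² → 2374727.7 mm.
Time extruding: 2374727.7 / 35.9 → 66148.4 s.
Number of layers: 276 / 0.34 → 812 (rounded up).
Z-hop total = 812 × 2.4, so 1948.8 s.
Altogether 66148.4 + 1948.8 = 68097.2 s, i.e. 18.92 hours.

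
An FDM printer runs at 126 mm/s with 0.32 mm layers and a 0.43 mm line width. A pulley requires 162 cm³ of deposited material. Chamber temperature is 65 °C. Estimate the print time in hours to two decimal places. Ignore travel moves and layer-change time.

2.60 hours

Extrusion cross-section = 0.32 × 0.43, so 0.1376 mm².
Path length: 162000 mm³ / 0.1376 mm² → 1177325.6 mm.
Print-move time = 1177325.6 / 126 = 9343.9 s.
In the requested units: 9343.9 s = 2.60 hours.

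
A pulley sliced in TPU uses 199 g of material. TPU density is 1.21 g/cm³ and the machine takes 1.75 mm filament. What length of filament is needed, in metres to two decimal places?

68.38 m

Volume = 199 g / 1.21 g·cm⁻³ = 164.4628 cm³ = 164462.8 mm³.
Filament cross-section = π × (1.75/2)² = 2.4053 mm².
Length = 164462.8 / 2.4053 = 68375.17 mm = 68.38 m.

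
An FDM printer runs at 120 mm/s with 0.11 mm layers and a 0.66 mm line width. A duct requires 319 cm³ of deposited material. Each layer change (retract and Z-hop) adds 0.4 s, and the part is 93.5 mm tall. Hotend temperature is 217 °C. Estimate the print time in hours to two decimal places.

10.27 hours

Extrusion cross-section = 0.11 × 0.66 = 0.0726 mm².
Toolpath length = 319 cm³ / 0.0726 mm² = 319000 / 0.0726 = 4393939.4 mm.
Print-move time = 4393939.4 / 120 = 36616.2 s.
Number of layers: 93.5 / 0.11 → 850 (rounded up).
Non-print overhead = 850 × 0.4, so 340 s.
Altogether 36616.2 + 340 = 36956.2 s, i.e. 10.27 hours.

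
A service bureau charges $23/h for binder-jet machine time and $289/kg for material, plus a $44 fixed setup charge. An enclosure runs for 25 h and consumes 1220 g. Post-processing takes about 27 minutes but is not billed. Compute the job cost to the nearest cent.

$971.58

Machine cost = 23 × 25, so $575.00.
Material charge = 289 × 1220/1000, so $352.58.
Total = 575.00 + 352.58 + 44 = $971.58.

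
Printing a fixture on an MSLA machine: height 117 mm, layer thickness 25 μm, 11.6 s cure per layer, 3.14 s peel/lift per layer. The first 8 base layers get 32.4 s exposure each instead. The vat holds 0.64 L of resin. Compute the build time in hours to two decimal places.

19.21 hours

Layers = ⌈117/0.025⌉ = 4680.
Bottom layers: 8 × (32.4 + 3.14) → 284.32 s.
Regular layers = 4672 × (11.6 + 3.14) = 68865.28 s.
Sum: 284.32 + 68865.28 = 69149.6 s → 19.21 hours.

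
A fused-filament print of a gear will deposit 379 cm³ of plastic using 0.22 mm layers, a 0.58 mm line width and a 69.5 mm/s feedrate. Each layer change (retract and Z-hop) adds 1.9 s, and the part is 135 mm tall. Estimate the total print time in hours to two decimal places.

12.20 hours

Extrusion cross-section: 0.22 × 0.58 → 0.1276 mm².
Total extruded path = 379000/0.1276 = 2970219.4 mm.
Print-move time = 2970219.4 / 69.5, so 42737 s.
Layer count = ceil(135 / 0.22) = 614.
Z-hop total = 614 × 1.9, so 1166.6 s.
Total = 42737 + 1166.6 = 43903.6 s = 12.20 hours.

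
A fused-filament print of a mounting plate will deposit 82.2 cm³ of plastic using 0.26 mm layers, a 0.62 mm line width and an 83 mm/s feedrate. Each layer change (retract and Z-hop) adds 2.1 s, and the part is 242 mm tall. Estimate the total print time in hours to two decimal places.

2.25 hours

Extrusion cross-section: 0.26 × 0.62 → 0.1612 mm².
Path length: 82200 mm³ / 0.1612 mm² → 509925.6 mm.
Print-move time = 509925.6 / 83, so 6143.7 s.
Layer count = ceil(242 / 0.26) = 931.
Layer-change overhead: 931 × 2.1 → 1955.1 s.
Altogether 6143.7 + 1955.1 = 8098.8 s, i.e. 2.25 hours.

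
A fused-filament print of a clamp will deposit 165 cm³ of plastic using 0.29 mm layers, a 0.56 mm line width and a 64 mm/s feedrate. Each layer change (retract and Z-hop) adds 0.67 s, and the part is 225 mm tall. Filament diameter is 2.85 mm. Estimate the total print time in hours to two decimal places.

Extrusion cross-section = 0.29 × 0.56 = 0.1624 mm².
Toolpath length = 165 cm³ / 0.1624 mm² = 165000 / 0.1624 = 1016009.9 mm.
Time extruding: 1016009.9 / 64 → 15875.2 s.
Layers = ⌈225/0.29⌉ = 776.
Z-hop total = 776 × 0.67, so 519.92 s.
Altogether 15875.2 + 519.92 = 16395.12 s, i.e. 4.55 hours.

4.55 hours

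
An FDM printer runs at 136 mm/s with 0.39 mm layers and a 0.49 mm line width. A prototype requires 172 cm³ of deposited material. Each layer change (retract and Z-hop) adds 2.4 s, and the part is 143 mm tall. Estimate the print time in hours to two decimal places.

Bead cross-section: 0.39 × 0.49 → 0.1911 mm².
Total extruded path = 172000/0.1911 = 900052.3 mm.
Time extruding: 900052.3 / 136 → 6618 s.
Number of layers: 143 / 0.39 → 367 (rounded up).
Layer-change overhead = 367 × 2.4, so 880.8 s.
Total = 6618 + 880.8 = 7498.8 s = 2.08 hours.

2.08 hours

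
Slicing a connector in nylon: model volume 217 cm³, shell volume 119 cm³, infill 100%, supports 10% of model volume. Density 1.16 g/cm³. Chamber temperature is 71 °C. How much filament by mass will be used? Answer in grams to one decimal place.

Interior volume = 217 − 119, so 98 cm³.
Deposited infill = 1.00 × 98 = 98 cm³.
Support: 0.10 × 217 → 21.7 cm³.
Total printed volume = 119 + 98 + 21.7 = 238.7 cm³.
Mass: 238.7 × 1.16 → 276.892 g.

276.9 g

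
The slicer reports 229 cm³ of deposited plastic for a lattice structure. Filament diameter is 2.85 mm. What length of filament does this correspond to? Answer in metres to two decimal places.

35.90 m

Filament cross-section = π × (2.85/2)² = 6.3794 mm².
L = 229000 mm³ / 6.3794 mm² = 35896.79 mm, i.e. 35.90 m.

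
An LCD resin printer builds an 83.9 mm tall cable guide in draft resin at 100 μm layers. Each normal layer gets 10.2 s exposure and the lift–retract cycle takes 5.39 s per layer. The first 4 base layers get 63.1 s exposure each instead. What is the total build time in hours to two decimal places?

Layer count = ceil(83.9 / 0.1) = 839.
Base layers = 4 × (63.1 + 5.39), so 273.96 s.
Remaining layers = 835 × (10.2 + 5.39), so 13017.65 s.
Sum: 273.96 + 13017.65 = 13291.61 s → 3.69 hours.

3.69 hours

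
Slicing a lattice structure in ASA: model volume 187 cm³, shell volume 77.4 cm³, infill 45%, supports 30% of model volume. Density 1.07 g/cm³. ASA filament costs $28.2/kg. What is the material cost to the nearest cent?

$5.52

Interior volume = 187 − 77.4 = 109.6 cm³.
Infill volume: 0.45 × 109.6 → 49.32 cm³.
Support = 0.30 × 187 = 56.1 cm³.
Total printed volume = 77.4 + 49.32 + 56.1 = 182.82 cm³.
Mass = 182.82 × 1.07, so 195.6174 g.
At $28.2/kg: 195.6174/1000 × 28.2 = $5.52.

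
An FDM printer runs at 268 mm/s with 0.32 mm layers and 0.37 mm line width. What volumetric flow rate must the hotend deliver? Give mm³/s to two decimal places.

Extrusion cross-section: 0.32 × 0.37 → 0.1184 mm².
Q = v·A = 268 × 0.1184 = 31.73 mm³/s.

31.73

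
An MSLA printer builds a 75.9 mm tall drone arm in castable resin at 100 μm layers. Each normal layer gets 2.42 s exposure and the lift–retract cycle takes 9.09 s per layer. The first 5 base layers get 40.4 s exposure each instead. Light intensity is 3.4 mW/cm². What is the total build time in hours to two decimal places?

2.48 hours

Layers = ⌈75.9/0.1⌉ = 759.
Bottom layers = 5 × (40.4 + 9.09), so 247.45 s.
Regular layers = 754 × (2.42 + 9.09), so 8678.54 s.
Sum: 247.45 + 8678.54 = 8925.99 s → 2.48 hours.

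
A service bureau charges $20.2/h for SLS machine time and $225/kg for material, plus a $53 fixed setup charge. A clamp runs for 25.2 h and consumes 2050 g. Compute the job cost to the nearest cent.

$1023.29

Time charge: 20.2 × 25.2 → $509.04.
Feedstock cost: 225 × 2050/1000 → $461.25.
Adding setup: 509.04 + 461.25 + 53 → $1023.29.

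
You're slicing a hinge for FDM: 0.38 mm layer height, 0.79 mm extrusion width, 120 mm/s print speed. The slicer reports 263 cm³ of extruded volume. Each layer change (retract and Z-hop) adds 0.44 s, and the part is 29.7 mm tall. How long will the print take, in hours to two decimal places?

2.04 hours

Extrusion cross-section = 0.38 × 0.79 = 0.3002 mm².
Path length: 263000 mm³ / 0.3002 mm² → 876082.6 mm.
Extrusion time = 876082.6 / 120, so 7300.7 s.
Layers = ⌈29.7/0.38⌉ = 79.
Layer-change overhead: 79 × 0.44 → 34.76 s.
Total = 7300.7 + 34.76 = 7335.46 s = 2.04 hours.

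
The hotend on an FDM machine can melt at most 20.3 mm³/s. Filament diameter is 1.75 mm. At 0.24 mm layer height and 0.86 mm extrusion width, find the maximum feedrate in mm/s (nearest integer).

A = 0.24 × 0.86 = 0.2064 mm².
Max speed = 20.3 / 0.2064 = 98.35 ≈ 98 mm/s.

98 mm/s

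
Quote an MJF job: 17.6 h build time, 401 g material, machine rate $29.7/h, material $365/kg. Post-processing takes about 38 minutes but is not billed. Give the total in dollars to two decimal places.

$669.09

Machine-time cost = 29.7 × 17.6, so $522.72.
Material cost = 365 × 401/1000 = $146.365.
Total = 522.72 + 146.365 = 669.085 ≈ $669.09.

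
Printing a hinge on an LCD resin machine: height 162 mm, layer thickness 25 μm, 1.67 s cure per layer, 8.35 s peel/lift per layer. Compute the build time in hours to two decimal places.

Layer count = ceil(162 / 0.025) = 6480.
Cycle time = 1.67 + 8.35, so 10.02 s.
Total = 6480 × 10.02 = 64929.6 s = 18.04 hours.

18.04 hours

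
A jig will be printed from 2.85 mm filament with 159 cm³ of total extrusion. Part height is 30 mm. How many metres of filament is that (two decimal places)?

A = π r² = π × 1.425² = 6.3794 mm².
L = 159000 mm³ / 6.3794 mm² = 24923.97 mm, i.e. 24.92 m.

24.92 m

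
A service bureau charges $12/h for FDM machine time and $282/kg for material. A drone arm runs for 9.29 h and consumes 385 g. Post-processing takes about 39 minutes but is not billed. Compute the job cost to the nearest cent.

$220.05

Machine cost: 12 × 9.29 → $111.48.
Feedstock cost: 282 × 385/1000 → $108.57.
Total = 111.48 + 108.57 = $220.05.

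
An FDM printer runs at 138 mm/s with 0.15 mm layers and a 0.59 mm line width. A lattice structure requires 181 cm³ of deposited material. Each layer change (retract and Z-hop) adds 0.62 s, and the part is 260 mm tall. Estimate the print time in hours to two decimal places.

Line area = 0.15 × 0.59, so 0.0885 mm².
Total extruded path = 181000/0.0885 = 2045197.7 mm.
Print-move time: 2045197.7 / 138 → 14820.3 s.
Layers = ⌈260/0.15⌉ = 1734.
Layer-change overhead: 1734 × 0.62 → 1075.08 s.
Altogether 14820.3 + 1075.08 = 15895.38 s, i.e. 4.42 hours.

4.42 hours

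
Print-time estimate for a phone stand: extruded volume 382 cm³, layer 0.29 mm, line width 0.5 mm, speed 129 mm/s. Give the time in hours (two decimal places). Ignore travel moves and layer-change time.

5.67 hours

Bead cross-section = 0.29 × 0.5 = 0.145 mm².
Toolpath length = 382 cm³ / 0.145 mm² = 382000 / 0.145 = 2634482.8 mm.
Extrusion time: 2634482.8 / 129 → 20422.3 s.
That's 20422.3 s → 5.67 hours.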